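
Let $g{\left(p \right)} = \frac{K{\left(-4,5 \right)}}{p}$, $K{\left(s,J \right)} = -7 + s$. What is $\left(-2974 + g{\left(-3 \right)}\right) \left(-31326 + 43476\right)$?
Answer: $-36089550$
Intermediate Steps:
$g{\left(p \right)} = - \frac{11}{p}$ ($g{\left(p \right)} = \frac{-7 - 4}{p} = - \frac{11}{p}$)
$\left(-2974 + g{\left(-3 \right)}\right) \left(-31326 + 43476\right) = \left(-2974 - \frac{11}{-3}\right) \left(-31326 + 43476\right) = \left(-2974 - - \frac{11}{3}\right) 12150 = \left(-2974 + \frac{11}{3}\right) 12150 = \left(- \frac{8911}{3}\right) 12150 = -36089550$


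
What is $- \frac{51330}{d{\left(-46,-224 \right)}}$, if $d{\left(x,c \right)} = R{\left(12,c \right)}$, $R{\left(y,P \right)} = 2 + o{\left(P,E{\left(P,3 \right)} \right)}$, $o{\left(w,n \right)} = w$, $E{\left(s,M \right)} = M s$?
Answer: $\frac{8555}{37} \approx 231.22$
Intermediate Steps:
$R{\left(y,P \right)} = 2 + P$
$d{\left(x,c \right)} = 2 + c$
$- \frac{51330}{d{\left(-46,-224 \right)}} = - \frac{51330}{2 - 224} = - \frac{51330}{-222} = \left(-51330\right) \left(- \frac{1}{222}\right) = \frac{8555}{37}$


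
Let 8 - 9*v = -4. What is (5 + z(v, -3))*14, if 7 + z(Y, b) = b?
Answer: -70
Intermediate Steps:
v = 4/3 (v = 8/9 - ⅑*(-4) = 8/9 + 4/9 = 4/3 ≈ 1.3333)
z(Y, b) = -7 + b
(5 + z(v, -3))*14 = (5 + (-7 - 3))*14 = (5 - 10)*14 = -5*14 = -70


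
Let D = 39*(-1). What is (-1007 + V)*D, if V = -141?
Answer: 44772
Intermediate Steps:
D = -39
(-1007 + V)*D = (-1007 - 141)*(-39) = -1148*(-39) = 44772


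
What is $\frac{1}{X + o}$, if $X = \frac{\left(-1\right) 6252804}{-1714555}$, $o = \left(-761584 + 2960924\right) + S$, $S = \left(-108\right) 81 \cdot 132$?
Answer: $\frac{1714555}{1791037264024} \approx 9.573 \cdot 10^{-7}$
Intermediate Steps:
$S = -1154736$ ($S = \left(-8748\right) 132 = -1154736$)
$o = 1044604$ ($o = \left(-761584 + 2960924\right) - 1154736 = 2199340 - 1154736 = 1044604$)
$X = \frac{6252804}{1714555}$ ($X = \left(-6252804\right) \left(- \frac{1}{1714555}\right) = \frac{6252804}{1714555} \approx 3.6469$)
$\frac{1}{X + o} = \frac{1}{\frac{6252804}{1714555} + 1044604} = \frac{1}{\frac{1791037264024}{1714555}} = \frac{1714555}{1791037264024}$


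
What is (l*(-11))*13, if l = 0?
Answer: 0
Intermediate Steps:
(l*(-11))*13 = (0*(-11))*13 = 0*13 = 0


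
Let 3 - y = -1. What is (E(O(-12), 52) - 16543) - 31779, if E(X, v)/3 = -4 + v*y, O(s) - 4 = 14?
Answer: -47710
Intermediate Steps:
y = 4 (y = 3 - 1*(-1) = 3 + 1 = 4)
O(s) = 18 (O(s) = 4 + 14 = 18)
E(X, v) = -12 + 12*v (E(X, v) = 3*(-4 + v*4) = 3*(-4 + 4*v) = -12 + 12*v)
(E(O(-12), 52) - 16543) - 31779 = ((-12 + 12*52) - 16543) - 31779 = ((-12 + 624) - 16543) - 31779 = (612 - 16543) - 31779 = -15931 - 31779 = -47710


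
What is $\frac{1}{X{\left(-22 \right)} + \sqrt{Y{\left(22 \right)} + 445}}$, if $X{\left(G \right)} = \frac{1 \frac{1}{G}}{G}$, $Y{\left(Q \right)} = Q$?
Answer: $- \frac{484}{109397551} + \frac{234256 \sqrt{467}}{109397551} \approx 0.04627$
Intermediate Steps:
$X{\left(G \right)} = \frac{1}{G^{2}}$ ($X{\left(G \right)} = \frac{1}{G G} = \frac{1}{G^{2}}$)
$\frac{1}{X{\left(-22 \right)} + \sqrt{Y{\left(22 \right)} + 445}} = \frac{1}{\frac{1}{484} + \sqrt{22 + 445}} = \frac{1}{\frac{1}{484} + \sqrt{467}}$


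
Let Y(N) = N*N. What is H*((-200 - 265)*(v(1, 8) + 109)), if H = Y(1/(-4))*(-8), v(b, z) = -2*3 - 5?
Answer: 22785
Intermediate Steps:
v(b, z) = -11 (v(b, z) = -6 - 5 = -11)
Y(N) = N²
H = -½ (H = (1/(-4))²*(-8) = (-¼)²*(-8) = (1/16)*(-8) = -½ ≈ -0.50000)
H*((-200 - 265)*(v(1, 8) + 109)) = -(-200 - 265)*(-11 + 109)/2 = -(-465)*98/2 = -½*(-45570) = 22785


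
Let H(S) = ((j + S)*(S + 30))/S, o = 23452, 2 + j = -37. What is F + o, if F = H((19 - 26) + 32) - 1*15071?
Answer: 41751/5 ≈ 8350.2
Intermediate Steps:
j = -39 (j = -2 - 37 = -39)
H(S) = (-39 + S)*(30 + S)/S (H(S) = ((-39 + S)*(S + 30))/S = ((-39 + S)*(30 + S))/S = (-39 + S)*(30 + S)/S)
F = -75509/5 (F = (-9 + ((19 - 26) + 32) - 1170/((19 - 26) + 32)) - 1*15071 = (-9 + (-7 + 32) - 1170/(-7 + 32)) - 15071 = (-9 + 25 - 1170/25) - 15071 = (-9 + 25 - 1170*1/25) - 15071 = (-9 + 25 - 234/5) - 15071 = -154/5 - 15071 = -75509/5 ≈ -15102.)
F + o = -75509/5 + 23452 = 41751/5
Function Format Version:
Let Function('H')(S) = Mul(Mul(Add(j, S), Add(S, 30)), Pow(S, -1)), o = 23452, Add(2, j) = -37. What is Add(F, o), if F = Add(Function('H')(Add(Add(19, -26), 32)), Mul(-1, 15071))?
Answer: Rational(41751, 5) ≈ 8350.2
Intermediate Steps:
j = -39 (j = Add(-2, -37) = -39)
Function('H')(S) = Mul(Pow(S, -1), Add(-39, S), Add(30, S)) (Function('H')(S) = Mul(Mul(Add(-39, S), Add(S, 30)), Pow(S, -1)) = Mul(Mul(Add(-39, S), Add(30, S)), Pow(S, -1)) = Mul(Pow(S, -1), Add(-39, S), Add(30, S)))
F = Rational(-75509, 5) (F = Add(Add(-9, Add(Add(19, -26), 32), Mul(-1170, Pow(Add(Add(19, -26), 32), -1))), Mul(-1, 15071)) = Add(Add(-9, Add(-7, 32), Mul(-1170, Pow(Add(-7, 32), -1))), -15071) = Add(Add(-9, 25, Mul(-1170, Pow(25, -1))), -15071) = Add(Add(-9, 25, Mul(-1170, Rational(1, 25))), -15071) = Add(Add(-9, 25, Rational(-234, 5)), -15071) = Add(Rational(-154, 5), -15071) = Rational(-75509, 5) ≈ -15102.)
Add(F, o) = Add(Rational(-75509, 5), 23452) = Rational(41751, 5)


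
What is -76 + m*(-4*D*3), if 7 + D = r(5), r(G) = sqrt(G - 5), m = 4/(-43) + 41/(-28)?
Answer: -8893/43 ≈ -206.81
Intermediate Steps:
m = -1875/1204 (m = 4*(-1/43) + 41*(-1/28) = -4/43 - 41/28 = -1875/1204 ≈ -1.5573)
r(G) = sqrt(-5 + G)
D = -7 (D = -7 + sqrt(-5 + 5) = -7 + sqrt(0) = -7 + 0 = -7)
-76 + m*(-4*D*3) = -76 - 1875*(-4*(-7))*3/1204 = -76 - 1875*3/43 = -76 - 1875/1204*84 = -76 - 5625/43 = -8893/43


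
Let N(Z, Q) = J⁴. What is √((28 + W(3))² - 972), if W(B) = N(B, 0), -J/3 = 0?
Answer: 2*I*√47 ≈ 13.711*I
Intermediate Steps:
J = 0 (J = -3*0 = 0)
N(Z, Q) = 0 (N(Z, Q) = 0⁴ = 0)
W(B) = 0
√((28 + W(3))² - 972) = √((28 + 0)² - 972) = √(28² - 972) = √(784 - 972) = √(-188) = 2*I*√47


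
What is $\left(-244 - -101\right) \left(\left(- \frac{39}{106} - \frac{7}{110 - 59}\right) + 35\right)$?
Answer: $- \frac{26666497}{5406} \approx -4932.8$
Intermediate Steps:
$\left(-244 - -101\right) \left(\left(- \frac{39}{106} - \frac{7}{110 - 59}\right) + 35\right) = \left(-244 + \left(-56 + 157\right)\right) \left(\left(\left(-39\right) \frac{1}{106} - \frac{7}{110 - 59}\right) + 35\right) = \left(-244 + 101\right) \left(\left(- \frac{39}{106} - \frac{7}{51}\right) + 35\right) = - 143 \left(\left(- \frac{39}{106} - \frac{7}{51}\right) + 35\right) = - 143 \left(- \frac{2731}{5406} + 35\right) = \left(-143\right) \frac{186479}{5406} = - \frac{26666497}{5406}$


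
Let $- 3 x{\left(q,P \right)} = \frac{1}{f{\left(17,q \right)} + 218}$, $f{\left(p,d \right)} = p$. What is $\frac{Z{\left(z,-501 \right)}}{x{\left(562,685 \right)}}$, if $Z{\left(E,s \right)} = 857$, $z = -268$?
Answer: $-604185$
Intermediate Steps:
$x{\left(q,P \right)} = - \frac{1}{705}$ ($x{\left(q,P \right)} = - \frac{1}{3 \left(17 + 218\right)} = - \frac{1}{3 \cdot 235} = \left(- \frac{1}{3}\right) \frac{1}{235} = - \frac{1}{705}$)
$\frac{Z{\left(z,-501 \right)}}{x{\left(562,685 \right)}} = \frac{857}{- \frac{1}{705}} = 857 \left(-705\right) = -604185$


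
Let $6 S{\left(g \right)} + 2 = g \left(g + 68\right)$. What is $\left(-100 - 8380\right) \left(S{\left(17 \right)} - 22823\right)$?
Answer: $191499600$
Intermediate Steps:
$S{\left(g \right)} = - \frac{1}{3} + \frac{g \left(68 + g\right)}{6}$ ($S{\left(g \right)} = - \frac{1}{3} + \frac{g \left(g + 68\right)}{6} = - \frac{1}{3} + \frac{g \left(68 + g\right)}{6}$)
$\left(-100 - 8380\right) \left(S{\left(17 \right)} - 22823\right) = \left(-100 - 8380\right) \left(\left(- \frac{1}{3} + \frac{17^{2}}{6} + \frac{34}{3} \cdot 17\right) - 22823\right) = - 8480 \left(\left(- \frac{1}{3} + \frac{1}{6} \cdot 289 + \frac{578}{3}\right) - 22823\right) = - 8480 \left(\left(- \frac{1}{3} + \frac{289}{6} + \frac{578}{3}\right) - 22823\right) = - 8480 \left(\frac{481}{2} - 22823\right) = \left(-8480\right) \left(- \frac{45165}{2}\right) = 191499600$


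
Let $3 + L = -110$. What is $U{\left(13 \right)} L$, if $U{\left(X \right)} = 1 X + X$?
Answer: $-2938$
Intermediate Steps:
$L = -113$ ($L = -3 - 110 = -113$)
$U{\left(X \right)} = 2 X$ ($U{\left(X \right)} = X + X = 2 X$)
$U{\left(13 \right)} L = 2 \cdot 13 \left(-113\right) = 26 \left(-113\right) = -2938$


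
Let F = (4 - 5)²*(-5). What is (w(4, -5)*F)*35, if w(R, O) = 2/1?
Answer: -350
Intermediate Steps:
w(R, O) = 2 (w(R, O) = 2*1 = 2)
F = -5 (F = (-1)²*(-5) = 1*(-5) = -5)
(w(4, -5)*F)*35 = (2*(-5))*35 = -10*35 = -350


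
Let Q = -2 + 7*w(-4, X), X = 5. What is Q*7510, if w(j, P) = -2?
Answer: -120160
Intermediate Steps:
Q = -16 (Q = -2 + 7*(-2) = -2 - 14 = -16)
Q*7510 = -16*7510 = -120160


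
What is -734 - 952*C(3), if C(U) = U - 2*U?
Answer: 2122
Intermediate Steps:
C(U) = -U
-734 - 952*C(3) = -734 - (-952)*3 = -734 - 952*(-3) = -734 + 2856 = 2122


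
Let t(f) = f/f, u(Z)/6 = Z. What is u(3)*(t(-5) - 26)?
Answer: -450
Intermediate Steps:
u(Z) = 6*Z
t(f) = 1
u(3)*(t(-5) - 26) = (6*3)*(1 - 26) = 18*(-25) = -450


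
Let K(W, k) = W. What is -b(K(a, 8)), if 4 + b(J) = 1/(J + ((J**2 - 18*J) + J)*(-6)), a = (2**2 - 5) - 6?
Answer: 4061/1015 ≈ 4.0010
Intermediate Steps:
a = -7 (a = (4 - 5) - 6 = -1 - 6 = -7)
b(J) = -4 + 1/(-6*J**2 + 103*J) (b(J) = -4 + 1/(J + ((J**2 - 18*J) + J)*(-6)) = -4 + 1/(J + (J**2 - 17*J)*(-6)) = -4 + 1/(J + (-6*J**2 + 102*J)) = -4 + 1/(-6*J**2 + 103*J))
-b(K(a, 8)) = -(-1 - 24*(-7)**2 + 412*(-7))/((-7)*(-103 + 6*(-7))) = -(-1)*(-1 - 24*49 - 2884)/(7*(-103 - 42)) = -(-1)*(-1 - 1176 - 2884)/(7*(-145)) = -(-1)*(-1)*(-4061)/(7*145) = -1*(-4061/1015) = 4061/1015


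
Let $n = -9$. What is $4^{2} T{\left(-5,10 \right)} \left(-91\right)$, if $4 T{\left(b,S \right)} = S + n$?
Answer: $-364$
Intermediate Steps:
$T{\left(b,S \right)} = - \frac{9}{4} + \frac{S}{4}$ ($T{\left(b,S \right)} = \frac{S - 9}{4} = \frac{-9 + S}{4} = - \frac{9}{4} + \frac{S}{4}$)
$4^{2} T{\left(-5,10 \right)} \left(-91\right) = 4^{2} \left(- \frac{9}{4} + \frac{1}{4} \cdot 10\right) \left(-91\right) = 16 \left(- \frac{9}{4} + \frac{5}{2}\right) \left(-91\right) = 16 \cdot \frac{1}{4} \left(-91\right) = 4 \left(-91\right) = -364$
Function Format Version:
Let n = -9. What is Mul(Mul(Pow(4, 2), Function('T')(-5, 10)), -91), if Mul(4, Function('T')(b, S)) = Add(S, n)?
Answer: -364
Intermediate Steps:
Function('T')(b, S) = Add(Rational(-9, 4), Mul(Rational(1, 4), S)) (Function('T')(b, S) = Mul(Rational(1, 4), Add(S, -9)) = Mul(Rational(1, 4), Add(-9, S)) = Add(Rational(-9, 4), Mul(Rational(1, 4), S)))
Mul(Mul(Pow(4, 2), Function('T')(-5, 10)), -91) = Mul(Mul(Pow(4, 2), Add(Rational(-9, 4), Mul(Rational(1, 4), 10))), -91) = Mul(Mul(16, Add(Rational(-9, 4), Rational(5, 2))), -91) = Mul(Mul(16, Rational(1, 4)), -91) = Mul(4, -91) = -364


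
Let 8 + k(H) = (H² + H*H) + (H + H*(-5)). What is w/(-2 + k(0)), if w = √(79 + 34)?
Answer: -√113/10 ≈ -1.0630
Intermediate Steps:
w = √113 ≈ 10.630
k(H) = -8 - 4*H + 2*H² (k(H) = -8 + ((H² + H*H) + (H + H*(-5))) = -8 + ((H² + H²) + (H - 5*H)) = -8 + (2*H² - 4*H) = -8 + (-4*H + 2*H²) = -8 - 4*H + 2*H²)
w/(-2 + k(0)) = √113/(-2 + (-8 - 4*0 + 2*0²)) = √113/(-2 + (-8 + 0 + 2*0)) = √113/(-2 + (-8 + 0 + 0)) = √113/(-2 - 8) = √113/(-10) = -√113/10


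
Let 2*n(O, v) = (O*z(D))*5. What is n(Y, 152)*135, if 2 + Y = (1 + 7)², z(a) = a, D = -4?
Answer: -83700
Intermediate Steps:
Y = 62 (Y = -2 + (1 + 7)² = -2 + 8² = -2 + 64 = 62)
n(O, v) = -10*O (n(O, v) = ((O*(-4))*5)/2 = (-4*O*5)/2 = (-20*O)/2 = -10*O)
n(Y, 152)*135 = -10*62*135 = -620*135 = -83700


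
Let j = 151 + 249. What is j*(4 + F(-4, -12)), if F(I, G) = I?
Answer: 0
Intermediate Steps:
j = 400
j*(4 + F(-4, -12)) = 400*(4 - 4) = 400*0 = 0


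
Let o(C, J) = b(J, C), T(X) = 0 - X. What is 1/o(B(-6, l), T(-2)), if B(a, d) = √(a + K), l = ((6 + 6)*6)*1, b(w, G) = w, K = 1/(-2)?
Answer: ½ ≈ 0.50000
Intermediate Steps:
K = -½ ≈ -0.50000
T(X) = -X
l = 72 (l = (12*6)*1 = 72*1 = 72)
B(a, d) = √(-½ + a) (B(a, d) = √(a - ½) = √(-½ + a))
o(C, J) = J
1/o(B(-6, l), T(-2)) = 1/(-1*(-2)) = 1/2 = ½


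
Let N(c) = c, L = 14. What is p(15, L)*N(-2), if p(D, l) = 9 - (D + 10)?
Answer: 32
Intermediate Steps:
p(D, l) = -1 - D (p(D, l) = 9 - (10 + D) = 9 + (-10 - D) = -1 - D)
p(15, L)*N(-2) = (-1 - 1*15)*(-2) = (-1 - 15)*(-2) = -16*(-2) = 32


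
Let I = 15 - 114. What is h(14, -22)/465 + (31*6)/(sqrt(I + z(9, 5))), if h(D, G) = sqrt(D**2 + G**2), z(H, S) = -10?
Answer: 2*sqrt(170)/465 - 186*I*sqrt(109)/109 ≈ 0.056079 - 17.816*I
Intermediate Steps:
I = -99
h(14, -22)/465 + (31*6)/(sqrt(I + z(9, 5))) = sqrt(14**2 + (-22)**2)/465 + (31*6)/(sqrt(-99 - 10)) = sqrt(196 + 484)*(1/465) + 186/(sqrt(-109)) = sqrt(680)*(1/465) + 186/((I*sqrt(109))) = (2*sqrt(170))*(1/465) + 186*(-I*sqrt(109)/109) = 2*sqrt(170)/465 - 186*I*sqrt(109)/109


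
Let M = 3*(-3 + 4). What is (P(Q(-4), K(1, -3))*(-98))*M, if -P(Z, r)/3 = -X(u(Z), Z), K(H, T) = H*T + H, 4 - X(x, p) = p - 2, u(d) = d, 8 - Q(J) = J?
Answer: 5292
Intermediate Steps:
Q(J) = 8 - J
X(x, p) = 6 - p (X(x, p) = 4 - (p - 2) = 4 - (-2 + p) = 4 + (2 - p) = 6 - p)
K(H, T) = H + H*T
M = 3 (M = 3*1 = 3)
P(Z, r) = 18 - 3*Z (P(Z, r) = -(-3)*(6 - Z) = -3*(-6 + Z) = 18 - 3*Z)
(P(Q(-4), K(1, -3))*(-98))*M = ((18 - 3*(8 - 1*(-4)))*(-98))*3 = ((18 - 3*(8 + 4))*(-98))*3 = ((18 - 3*12)*(-98))*3 = ((18 - 36)*(-98))*3 = -18*(-98)*3 = 1764*3 = 5292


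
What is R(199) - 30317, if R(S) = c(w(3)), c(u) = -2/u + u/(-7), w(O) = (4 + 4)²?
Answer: -6793063/224 ≈ -30326.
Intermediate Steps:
w(O) = 64 (w(O) = 8² = 64)
c(u) = -2/u - u/7 (c(u) = -2/u + u*(-⅐) = -2/u - u/7)
R(S) = -2055/224 (R(S) = -2/64 - ⅐*64 = -2*1/64 - 64/7 = -1/32 - 64/7 = -2055/224)
R(199) - 30317 = -2055/224 - 30317 = -6793063/224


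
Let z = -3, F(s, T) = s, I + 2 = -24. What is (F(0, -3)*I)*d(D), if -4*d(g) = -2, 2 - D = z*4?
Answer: 0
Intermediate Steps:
I = -26 (I = -2 - 24 = -26)
D = 14 (D = 2 - (-3)*4 = 2 - 1*(-12) = 2 + 12 = 14)
d(g) = ½ (d(g) = -¼*(-2) = ½)
(F(0, -3)*I)*d(D) = (0*(-26))*(½) = 0*(½) = 0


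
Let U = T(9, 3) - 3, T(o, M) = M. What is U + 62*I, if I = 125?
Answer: 7750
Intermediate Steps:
U = 0 (U = 3 - 3 = 0)
U + 62*I = 0 + 62*125 = 0 + 7750 = 7750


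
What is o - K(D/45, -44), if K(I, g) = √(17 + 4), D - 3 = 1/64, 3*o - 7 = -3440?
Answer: -3433/3 - √21 ≈ -1148.9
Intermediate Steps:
o = -3433/3 (o = 7/3 + (⅓)*(-3440) = 7/3 - 3440/3 = -3433/3 ≈ -1144.3)
D = 193/64 (D = 3 + 1/64 = 193/64 ≈ 3.0156)
K(I, g) = √21
o - K(D/45, -44) = -3433/3 - √21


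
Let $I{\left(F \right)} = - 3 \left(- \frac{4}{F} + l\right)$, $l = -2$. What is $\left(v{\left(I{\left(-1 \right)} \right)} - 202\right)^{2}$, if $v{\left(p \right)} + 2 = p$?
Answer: $44100$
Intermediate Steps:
$I{\left(F \right)} = 6 + \frac{12}{F}$ ($I{\left(F \right)} = - 3 \left(- \frac{4}{F} - 2\right) = - 3 \left(-2 - \frac{4}{F}\right) = 6 + \frac{12}{F}$)
$v{\left(p \right)} = -2 + p$
$\left(v{\left(I{\left(-1 \right)} \right)} - 202\right)^{2} = \left(\left(-2 + \left(6 + \frac{12}{-1}\right)\right) - 202\right)^{2} = \left(\left(-2 + \left(6 + 12 \left(-1\right)\right)\right) - 202\right)^{2} = \left(\left(-2 + \left(6 - 12\right)\right) - 202\right)^{2} = \left(\left(-2 - 6\right) - 202\right)^{2} = \left(-8 - 202\right)^{2} = \left(-210\right)^{2} = 44100$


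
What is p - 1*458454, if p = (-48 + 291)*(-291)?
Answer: -529167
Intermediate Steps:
p = -70713 (p = 243*(-291) = -70713)
p - 1*458454 = -70713 - 1*458454 = -70713 - 458454 = -529167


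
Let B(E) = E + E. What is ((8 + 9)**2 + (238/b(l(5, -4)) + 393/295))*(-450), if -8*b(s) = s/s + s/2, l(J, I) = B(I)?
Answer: -24558720/59 ≈ -4.1625e+5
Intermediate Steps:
B(E) = 2*E
l(J, I) = 2*I
b(s) = -1/8 - s/16 (b(s) = -(s/s + s/2)/8 = -(1 + s*(1/2))/8 = -(1 + s/2)/8 = -1/8 - s/16)
((8 + 9)**2 + (238/b(l(5, -4)) + 393/295))*(-450) = ((8 + 9)**2 + (238/(-1/8 - (-4)/8) + 393/295))*(-450) = (17**2 + (238/(-1/8 - 1/16*(-8)) + 393*(1/295)))*(-450) = (289 + (238/(-1/8 + 1/2) + 393/295))*(-450) = (289 + (238/(3/8) + 393/295))*(-450) = (289 + (238*(8/3) + 393/295))*(-450) = (289 + (1904/3 + 393/295))*(-450) = (289 + 562859/885)*(-450) = (818624/885)*(-450) = -24558720/59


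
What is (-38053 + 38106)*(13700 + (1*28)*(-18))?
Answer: 699388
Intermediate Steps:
(-38053 + 38106)*(13700 + (1*28)*(-18)) = 53*(13700 + 28*(-18)) = 53*(13700 - 504) = 53*13196 = 699388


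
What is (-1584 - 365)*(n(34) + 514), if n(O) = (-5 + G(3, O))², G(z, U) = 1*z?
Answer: -1009582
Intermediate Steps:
G(z, U) = z
n(O) = 4 (n(O) = (-5 + 3)² = (-2)² = 4)
(-1584 - 365)*(n(34) + 514) = (-1584 - 365)*(4 + 514) = -1949*518 = -1009582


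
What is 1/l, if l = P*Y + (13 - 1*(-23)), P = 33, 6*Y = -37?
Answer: -2/335 ≈ -0.0059702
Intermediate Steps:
Y = -37/6 (Y = (1/6)*(-37) = -37/6 ≈ -6.1667)
l = -335/2 (l = 33*(-37/6) + (13 - 1*(-23)) = -407/2 + (13 + 23) = -407/2 + 36 = -335/2 ≈ -167.50)
1/l = 1/(-335/2) = -2/335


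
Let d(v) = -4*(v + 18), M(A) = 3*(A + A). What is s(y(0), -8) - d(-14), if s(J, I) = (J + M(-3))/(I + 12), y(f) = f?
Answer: 23/2 ≈ 11.500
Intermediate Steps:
M(A) = 6*A (M(A) = 3*(2*A) = 6*A)
d(v) = -72 - 4*v (d(v) = -4*(18 + v) = -72 - 4*v)
s(J, I) = (-18 + J)/(12 + I) (s(J, I) = (J + 6*(-3))/(I + 12) = (J - 18)/(12 + I) = (-18 + J)/(12 + I))
s(y(0), -8) - d(-14) = (-18 + 0)/(12 - 8) - (-72 - 4*(-14)) = -18/4 - (-72 + 56) = (¼)*(-18) - 1*(-16) = -9/2 + 16 = 23/2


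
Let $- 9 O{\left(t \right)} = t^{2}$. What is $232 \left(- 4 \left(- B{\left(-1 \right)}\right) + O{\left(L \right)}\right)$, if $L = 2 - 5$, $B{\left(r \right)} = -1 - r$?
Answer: $-232$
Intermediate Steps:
$L = -3$ ($L = 2 - 5 = -3$)
$O{\left(t \right)} = - \frac{t^{2}}{9}$
$232 \left(- 4 \left(- B{\left(-1 \right)}\right) + O{\left(L \right)}\right) = 232 \left(- 4 \left(- (-1 - -1)\right) - \frac{\left(-3\right)^{2}}{9}\right) = 232 \left(- 4 \left(- (-1 + 1)\right) - 1\right) = 232 \left(- 4 \left(\left(-1\right) 0\right) - 1\right) = 232 \left(\left(-4\right) 0 - 1\right) = 232 \left(0 - 1\right) = 232 \left(-1\right) = -232$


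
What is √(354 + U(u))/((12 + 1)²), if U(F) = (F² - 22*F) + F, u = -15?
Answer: √894/169 ≈ 0.17692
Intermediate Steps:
U(F) = F² - 21*F
√(354 + U(u))/((12 + 1)²) = √(354 - 15*(-21 - 15))/((12 + 1)²) = √(354 - 15*(-36))/(13²) = √(354 + 540)/169 = √894*(1/169) = √894/169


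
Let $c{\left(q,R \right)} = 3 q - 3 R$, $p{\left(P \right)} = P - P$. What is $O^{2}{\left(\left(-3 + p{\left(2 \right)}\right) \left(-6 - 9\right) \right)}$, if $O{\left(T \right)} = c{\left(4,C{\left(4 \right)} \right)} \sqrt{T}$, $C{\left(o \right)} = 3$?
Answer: $405$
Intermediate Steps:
$p{\left(P \right)} = 0$
$c{\left(q,R \right)} = - 3 R + 3 q$
$O{\left(T \right)} = 3 \sqrt{T}$ ($O{\left(T \right)} = \left(\left(-3\right) 3 + 3 \cdot 4\right) \sqrt{T} = \left(-9 + 12\right) \sqrt{T} = 3 \sqrt{T}$)
$O^{2}{\left(\left(-3 + p{\left(2 \right)}\right) \left(-6 - 9\right) \right)} = \left(3 \sqrt{\left(-3 + 0\right) \left(-6 - 9\right)}\right)^{2} = \left(3 \sqrt{\left(-3\right) \left(-15\right)}\right)^{2} = \left(3 \sqrt{45}\right)^{2} = \left(3 \cdot 3 \sqrt{5}\right)^{2} = \left(9 \sqrt{5}\right)^{2} = 405$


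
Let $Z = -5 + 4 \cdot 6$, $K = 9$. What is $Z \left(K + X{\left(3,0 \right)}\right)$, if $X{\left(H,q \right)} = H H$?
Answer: $342$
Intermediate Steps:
$Z = 19$ ($Z = -5 + 24 = 19$)
$X{\left(H,q \right)} = H^{2}$
$Z \left(K + X{\left(3,0 \right)}\right) = 19 \left(9 + 3^{2}\right) = 19 \left(9 + 9\right) = 19 \cdot 18 = 342$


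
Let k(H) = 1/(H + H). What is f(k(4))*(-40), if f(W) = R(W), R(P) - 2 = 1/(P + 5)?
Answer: -3600/41 ≈ -87.805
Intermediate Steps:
k(H) = 1/(2*H)
R(P) = 2 + 1/(5 + P) (R(P) = 2 + 1/(P + 5) = 2 + 1/(5 + P))
f(W) = (11 + 2*W)/(5 + W)
f(k(4))*(-40) = ((11 + 2*((½)/4))/(5 + (½)/4))*(-40) = ((11 + 2*((½)*(¼)))/(5 + (½)*(¼)))*(-40) = ((11 + 2*(⅛))/(5 + ⅛))*(-40) = ((11 + ¼)/(41/8))*(-40) = ((8/41)*(45/4))*(-40) = (90/41)*(-40) = -3600/41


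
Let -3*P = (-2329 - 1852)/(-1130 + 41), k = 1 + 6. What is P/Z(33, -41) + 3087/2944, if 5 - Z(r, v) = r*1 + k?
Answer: 365291879/336631680 ≈ 1.0851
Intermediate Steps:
k = 7
Z(r, v) = -2 - r (Z(r, v) = 5 - (r*1 + 7) = 5 - (r + 7) = 5 - (7 + r) = 5 + (-7 - r) = -2 - r)
P = -4181/3267 (P = -(-2329 - 1852)/(3*(-1130 + 41)) = -(-4181)/(3*(-1089)) = -(-4181)*(-1)/(3*1089) = -⅓*4181/1089 = -4181/3267 ≈ -1.2798)
P/Z(33, -41) + 3087/2944 = -4181/(3267*(-2 - 1*33)) + 3087/2944 = -4181/(3267*(-2 - 33)) + 3087*(1/2944) = -4181/3267/(-35) + 3087/2944 = -4181/3267*(-1/35) + 3087/2944 = 4181/114345 + 3087/2944 = 365291879/336631680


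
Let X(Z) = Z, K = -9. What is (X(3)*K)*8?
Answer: -216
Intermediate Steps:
(X(3)*K)*8 = (3*(-9))*8 = -27*8 = -216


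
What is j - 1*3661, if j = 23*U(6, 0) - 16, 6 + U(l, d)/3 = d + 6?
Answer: -3677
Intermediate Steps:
U(l, d) = 3*d (U(l, d) = -18 + 3*(d + 6) = -18 + 3*(6 + d) = -18 + (18 + 3*d) = 3*d)
j = -16 (j = 23*(3*0) - 16 = 23*0 - 16 = 0 - 16 = -16)
j - 1*3661 = -16 - 1*3661 = -16 - 3661 = -3677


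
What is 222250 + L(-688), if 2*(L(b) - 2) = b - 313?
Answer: 443503/2 ≈ 2.2175e+5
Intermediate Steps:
L(b) = -309/2 + b/2 (L(b) = 2 + (b - 313)/2 = 2 + (-313 + b)/2 = 2 + (-313/2 + b/2) = -309/2 + b/2)
222250 + L(-688) = 222250 + (-309/2 + (1/2)*(-688)) = 222250 + (-309/2 - 344) = 222250 - 997/2 = 443503/2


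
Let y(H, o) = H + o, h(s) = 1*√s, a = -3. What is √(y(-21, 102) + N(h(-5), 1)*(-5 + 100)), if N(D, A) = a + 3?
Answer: 9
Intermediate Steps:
h(s) = √s
N(D, A) = 0 (N(D, A) = -3 + 3 = 0)
√(y(-21, 102) + N(h(-5), 1)*(-5 + 100)) = √((-21 + 102) + 0*(-5 + 100)) = √(81 + 0*95) = √(81 + 0) = √81 = 9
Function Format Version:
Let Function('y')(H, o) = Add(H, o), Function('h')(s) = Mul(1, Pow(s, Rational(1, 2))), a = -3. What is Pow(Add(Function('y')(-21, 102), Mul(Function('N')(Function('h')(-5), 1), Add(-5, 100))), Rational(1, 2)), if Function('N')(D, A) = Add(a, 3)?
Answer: 9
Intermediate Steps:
Function('h')(s) = Pow(s, Rational(1, 2))
Function('N')(D, A) = 0 (Function('N')(D, A) = Add(-3, 3) = 0)
Pow(Add(Function('y')(-21, 102), Mul(Function('N')(Function('h')(-5), 1), Add(-5, 100))), Rational(1, 2)) = Pow(Add(Add(-21, 102), Mul(0, Add(-5, 100))), Rational(1, 2)) = Pow(Add(81, Mul(0, 95)), Rational(1, 2)) = Pow(Add(81, 0), Rational(1, 2)) = Pow(81, Rational(1, 2)) = 9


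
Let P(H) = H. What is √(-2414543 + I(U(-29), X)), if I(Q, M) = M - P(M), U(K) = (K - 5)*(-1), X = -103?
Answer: I*√2414543 ≈ 1553.9*I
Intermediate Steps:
U(K) = 5 - K (U(K) = (-5 + K)*(-1) = 5 - K)
I(Q, M) = 0 (I(Q, M) = M - M = 0)
√(-2414543 + I(U(-29), X)) = √(-2414543 + 0) = √(-2414543) = I*√2414543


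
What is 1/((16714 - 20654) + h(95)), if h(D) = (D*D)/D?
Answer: -1/3845 ≈ -0.00026008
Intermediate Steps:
h(D) = D (h(D) = D²/D = D)
1/((16714 - 20654) + h(95)) = 1/((16714 - 20654) + 95) = 1/(-3940 + 95) = 1/(-3845) = -1/3845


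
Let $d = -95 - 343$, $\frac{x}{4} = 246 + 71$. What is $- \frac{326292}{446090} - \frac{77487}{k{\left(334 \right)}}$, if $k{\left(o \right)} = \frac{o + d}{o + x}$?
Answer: $\frac{13843744936323}{11598340} \approx 1.1936 \cdot 10^{6}$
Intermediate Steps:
$x = 1268$ ($x = 4 \left(246 + 71\right) = 4 \cdot 317 = 1268$)
$d = -438$
$k{\left(o \right)} = \frac{-438 + o}{1268 + o}$ ($k{\left(o \right)} = \frac{o - 438}{o + 1268} = \frac{-438 + o}{1268 + o}$)
$- \frac{326292}{446090} - \frac{77487}{k{\left(334 \right)}} = - \frac{326292}{446090} - \frac{77487}{\frac{1}{1268 + 334} \left(-438 + 334\right)} = \left(-326292\right) \frac{1}{446090} - \frac{77487}{\frac{1}{1602} \left(-104\right)} = - \frac{163146}{223045} - \frac{77487}{\frac{1}{1602} \left(-104\right)} = - \frac{163146}{223045} - \frac{77487}{- \frac{52}{801}} = - \frac{163146}{223045} - - \frac{62067087}{52} = - \frac{163146}{223045} + \frac{62067087}{52} = \frac{13843744936323}{11598340}$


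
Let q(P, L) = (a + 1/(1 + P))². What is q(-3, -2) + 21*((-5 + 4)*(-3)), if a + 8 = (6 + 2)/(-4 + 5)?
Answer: 253/4 ≈ 63.250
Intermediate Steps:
a = 0 (a = -8 + (6 + 2)/(-4 + 5) = -8 + 8/1 = -8 + 8*1 = -8 + 8 = 0)
q(P, L) = (1 + P)⁻² (q(P, L) = (0 + 1/(1 + P))² = (1/(1 + P))² = (1 + P)⁻²)
q(-3, -2) + 21*((-5 + 4)*(-3)) = (1 - 3)⁻² + 21*((-5 + 4)*(-3)) = (-2)⁻² + 21*(-1*(-3)) = ¼ + 21*3 = ¼ + 63 = 253/4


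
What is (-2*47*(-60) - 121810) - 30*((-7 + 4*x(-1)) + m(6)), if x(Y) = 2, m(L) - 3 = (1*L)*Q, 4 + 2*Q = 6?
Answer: -116470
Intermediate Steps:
Q = 1 (Q = -2 + (½)*6 = -2 + 3 = 1)
m(L) = 3 + L (m(L) = 3 + (1*L)*1 = 3 + L*1 = 3 + L)
(-2*47*(-60) - 121810) - 30*((-7 + 4*x(-1)) + m(6)) = (-2*47*(-60) - 121810) - 30*((-7 + 4*2) + (3 + 6)) = (-94*(-60) - 121810) - 30*((-7 + 8) + 9) = (5640 - 121810) - 30*(1 + 9) = -116170 - 30*10 = -116170 - 300 = -116470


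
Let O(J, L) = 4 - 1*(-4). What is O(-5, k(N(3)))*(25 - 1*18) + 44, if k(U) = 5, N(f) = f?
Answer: 100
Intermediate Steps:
O(J, L) = 8 (O(J, L) = 4 + 4 = 8)
O(-5, k(N(3)))*(25 - 1*18) + 44 = 8*(25 - 1*18) + 44 = 8*(25 - 18) + 44 = 8*7 + 44 = 56 + 44 = 100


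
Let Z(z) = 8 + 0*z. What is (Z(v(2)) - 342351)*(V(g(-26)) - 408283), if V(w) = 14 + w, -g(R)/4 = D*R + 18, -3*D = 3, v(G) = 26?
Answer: 139828286635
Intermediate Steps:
D = -1 (D = -⅓*3 = -1)
Z(z) = 8 (Z(z) = 8 + 0 = 8)
g(R) = -72 + 4*R (g(R) = -4*(-R + 18) = -4*(18 - R) = -72 + 4*R)
(Z(v(2)) - 342351)*(V(g(-26)) - 408283) = (8 - 342351)*((14 + (-72 + 4*(-26))) - 408283) = -342343*((14 + (-72 - 104)) - 408283) = -342343*((14 - 176) - 408283) = -342343*(-162 - 408283) = -342343*(-408445) = 139828286635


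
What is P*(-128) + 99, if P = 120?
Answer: -15261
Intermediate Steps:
P*(-128) + 99 = 120*(-128) + 99 = -15360 + 99 = -15261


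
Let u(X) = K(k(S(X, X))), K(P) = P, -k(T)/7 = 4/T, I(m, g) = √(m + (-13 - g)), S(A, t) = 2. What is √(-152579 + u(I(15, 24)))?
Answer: I*√152593 ≈ 390.63*I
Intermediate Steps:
I(m, g) = √(-13 + m - g)
k(T) = -28/T
u(X) = -14 (u(X) = -28/2 = -28*½ = -14)
√(-152579 + u(I(15, 24))) = √(-152579 - 14) = √(-152593) = I*√152593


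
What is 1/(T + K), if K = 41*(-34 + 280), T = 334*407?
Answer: 1/146024 ≈ 6.8482e-6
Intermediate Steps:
T = 135938
K = 10086 (K = 41*246 = 10086)
1/(T + K) = 1/(135938 + 10086) = 1/146024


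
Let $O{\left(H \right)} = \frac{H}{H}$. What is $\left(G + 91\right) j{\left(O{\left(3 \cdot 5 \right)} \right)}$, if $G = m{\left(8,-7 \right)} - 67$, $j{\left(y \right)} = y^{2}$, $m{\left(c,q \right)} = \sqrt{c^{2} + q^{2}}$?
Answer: $24 + \sqrt{113} \approx 34.63$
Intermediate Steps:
$O{\left(H \right)} = 1$
$G = -67 + \sqrt{113}$ ($G = \sqrt{8^{2} + \left(-7\right)^{2}} - 67 = \sqrt{64 + 49} - 67 = \sqrt{113} - 67 = -67 + \sqrt{113} \approx -56.37$)
$\left(G + 91\right) j{\left(O{\left(3 \cdot 5 \right)} \right)} = \left(\left(-67 + \sqrt{113}\right) + 91\right) 1^{2} = \left(24 + \sqrt{113}\right) 1 = 24 + \sqrt{113}$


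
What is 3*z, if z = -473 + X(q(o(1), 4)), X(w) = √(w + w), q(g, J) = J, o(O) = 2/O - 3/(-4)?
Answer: -1419 + 6*√2 ≈ -1410.5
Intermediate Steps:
o(O) = ¾ + 2/O (o(O) = 2/O - 3*(-¼) = 2/O + ¾ = ¾ + 2/O)
X(w) = √2*√w (X(w) = √(2*w) = √2*√w)
z = -473 + 2*√2 (z = -473 + √2*√4 = -473 + √2*2 = -473 + 2*√2 ≈ -470.17)
3*z = 3*(-473 + 2*√2) = -1419 + 6*√2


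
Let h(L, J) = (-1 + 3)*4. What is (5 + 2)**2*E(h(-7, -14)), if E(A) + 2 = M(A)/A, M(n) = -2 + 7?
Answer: -539/8 ≈ -67.375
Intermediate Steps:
h(L, J) = 8 (h(L, J) = 2*4 = 8)
M(n) = 5
E(A) = -2 + 5/A
(5 + 2)**2*E(h(-7, -14)) = (5 + 2)**2*(-2 + 5/8) = 7**2*(-2 + 5*(1/8)) = 49*(-2 + 5/8) = 49*(-11/8) = -539/8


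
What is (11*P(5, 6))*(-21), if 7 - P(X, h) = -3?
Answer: -2310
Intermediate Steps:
P(X, h) = 10 (P(X, h) = 7 - 1*(-3) = 7 + 3 = 10)
(11*P(5, 6))*(-21) = (11*10)*(-21) = 110*(-21) = -2310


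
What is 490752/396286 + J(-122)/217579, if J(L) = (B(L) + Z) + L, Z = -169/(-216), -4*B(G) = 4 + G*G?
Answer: 11367466136759/9312139252152 ≈ 1.2207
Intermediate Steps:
B(G) = -1 - G²/4 (B(G) = -(4 + G*G)/4 = -(4 + G²)/4 = -1 - G²/4)
Z = 169/216 (Z = -169*(-1/216) = 169/216 ≈ 0.78241)
J(L) = -47/216 + L - L²/4 (J(L) = ((-1 - L²/4) + 169/216) + L = (-47/216 - L²/4) + L = -47/216 + L - L²/4)
490752/396286 + J(-122)/217579 = 490752/396286 + (-47/216 - 122 - ¼*(-122)²)/217579 = 490752*(1/396286) + (-47/216 - 122 - ¼*14884)*(1/217579) = 245376/198143 + (-47/216 - 122 - 3721)*(1/217579) = 245376/198143 - 830135/216*1/217579 = 245376/198143 - 830135/46997064 = 11367466136759/9312139252152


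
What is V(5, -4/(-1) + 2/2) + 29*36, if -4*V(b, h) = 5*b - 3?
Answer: 2077/2 ≈ 1038.5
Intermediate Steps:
V(b, h) = ¾ - 5*b/4 (V(b, h) = -(5*b - 3)/4 = -(-3 + 5*b)/4 = ¾ - 5*b/4)
V(5, -4/(-1) + 2/2) + 29*36 = (¾ - 5/4*5) + 29*36 = (¾ - 25/4) + 1044 = -11/2 + 1044 = 2077/2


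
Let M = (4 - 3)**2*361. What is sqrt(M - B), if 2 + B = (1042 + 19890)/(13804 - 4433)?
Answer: sqrt(31680923911)/9371 ≈ 18.994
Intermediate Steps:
B = 2190/9371 (B = -2 + (1042 + 19890)/(13804 - 4433) = -2 + 20932/9371 = 2190/9371 ≈ 0.23370)
M = 361 (M = 1**2*361 = 1*361 = 361)
sqrt(M - B) = sqrt(361 - 1*2190/9371) = sqrt(361 - 2190/9371) = sqrt(3380741/9371) = sqrt(31680923911)/9371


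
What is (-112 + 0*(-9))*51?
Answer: -5712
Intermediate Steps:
(-112 + 0*(-9))*51 = (-112 + 0)*51 = -112*51 = -5712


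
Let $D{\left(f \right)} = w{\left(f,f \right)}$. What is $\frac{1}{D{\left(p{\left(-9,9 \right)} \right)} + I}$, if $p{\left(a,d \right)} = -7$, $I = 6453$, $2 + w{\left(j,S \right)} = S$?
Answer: $\frac{1}{6444} \approx 0.00015518$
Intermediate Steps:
$w{\left(j,S \right)} = -2 + S$
$D{\left(f \right)} = -2 + f$
$\frac{1}{D{\left(p{\left(-9,9 \right)} \right)} + I} = \frac{1}{\left(-2 - 7\right) + 6453} = \frac{1}{-9 + 6453} = \frac{1}{6444}$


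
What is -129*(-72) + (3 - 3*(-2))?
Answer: 9297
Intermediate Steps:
-129*(-72) + (3 - 3*(-2)) = 9288 + (3 + 6) = 9288 + 9 = 9297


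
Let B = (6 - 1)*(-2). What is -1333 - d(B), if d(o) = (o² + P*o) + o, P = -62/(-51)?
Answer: -71953/51 ≈ -1410.8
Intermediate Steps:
B = -10 (B = 5*(-2) = -10)
P = 62/51 (P = -62*(-1/51) = 62/51 ≈ 1.2157)
d(o) = o² + 113*o/51 (d(o) = (o² + 62*o/51) + o = o² + 113*o/51)
-1333 - d(B) = -1333 - (-10)*(113 + 51*(-10))/51 = -1333 - (-10)*(113 - 510)/51 = -1333 - (-10)*(-397)/51 = -1333 - 1*3970/51 = -1333 - 3970/51 = -71953/51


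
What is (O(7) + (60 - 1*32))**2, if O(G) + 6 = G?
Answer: 841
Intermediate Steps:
O(G) = -6 + G
(O(7) + (60 - 1*32))**2 = ((-6 + 7) + (60 - 1*32))**2 = (1 + (60 - 32))**2 = (1 + 28)**2 = 29**2 = 841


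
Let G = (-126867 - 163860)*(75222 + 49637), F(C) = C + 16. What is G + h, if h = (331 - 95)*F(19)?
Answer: -36299874233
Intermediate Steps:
F(C) = 16 + C
G = -36299882493 (G = -290727*124859 = -36299882493)
h = 8260 (h = (331 - 95)*(16 + 19) = 236*35 = 8260)
G + h = -36299882493 + 8260 = -36299874233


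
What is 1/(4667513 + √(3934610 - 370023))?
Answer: 4667513/21785674040582 - √3564587/21785674040582 ≈ 2.1416e-7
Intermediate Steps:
1/(4667513 + √(3934610 - 370023)) = 1/(4667513 + √3564587)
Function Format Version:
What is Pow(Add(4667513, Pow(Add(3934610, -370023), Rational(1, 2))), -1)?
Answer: Add(Rational(4667513, 21785674040582), Mul(Rational(-1, 21785674040582), Pow(3564587, Rational(1, 2)))) ≈ 2.1416e-7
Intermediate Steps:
Pow(Add(4667513, Pow(Add(3934610, -370023), Rational(1, 2))), -1) = Pow(Add(4667513, Pow(3564587, Rational(1, 2))), -1)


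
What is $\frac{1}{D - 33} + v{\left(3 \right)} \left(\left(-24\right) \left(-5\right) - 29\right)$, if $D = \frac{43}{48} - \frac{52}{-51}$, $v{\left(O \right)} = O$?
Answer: $\frac{2307943}{8455} \approx 272.97$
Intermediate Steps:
$D = \frac{521}{272}$ ($D = 43 \cdot \frac{1}{48} - - \frac{52}{51} = \frac{43}{48} + \frac{52}{51} = \frac{521}{272} \approx 1.9154$)
$\frac{1}{D - 33} + v{\left(3 \right)} \left(\left(-24\right) \left(-5\right) - 29\right) = \frac{1}{\frac{521}{272} - 33} + 3 \left(\left(-24\right) \left(-5\right) - 29\right) = \frac{1}{- \frac{8455}{272}} + 3 \left(120 - 29\right) = - \frac{272}{8455} + 3 \cdot 91 = - \frac{272}{8455} + 273 = \frac{2307943}{8455}$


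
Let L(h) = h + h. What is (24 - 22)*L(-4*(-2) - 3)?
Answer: 20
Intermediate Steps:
L(h) = 2*h
(24 - 22)*L(-4*(-2) - 3) = (24 - 22)*(2*(-4*(-2) - 3)) = 2*(2*(8 - 3)) = 2*(2*5) = 2*10 = 20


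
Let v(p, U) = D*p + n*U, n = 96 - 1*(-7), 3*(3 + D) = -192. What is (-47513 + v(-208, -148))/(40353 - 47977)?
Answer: 48821/7624 ≈ 6.4036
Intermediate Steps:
D = -67 (D = -3 + (1/3)*(-192) = -3 - 64 = -67)
n = 103 (n = 96 + 7 = 103)
v(p, U) = -67*p + 103*U
(-47513 + v(-208, -148))/(40353 - 47977) = (-47513 + (-67*(-208) + 103*(-148)))/(40353 - 47977) = (-47513 + (13936 - 15244))/(-7624) = (-47513 - 1308)*(-1/7624) = -48821*(-1/7624) = 48821/7624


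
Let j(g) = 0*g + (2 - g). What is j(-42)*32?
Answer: 1408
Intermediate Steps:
j(g) = 2 - g (j(g) = 0 + (2 - g) = 2 - g)
j(-42)*32 = (2 - 1*(-42))*32 = (2 + 42)*32 = 44*32 = 1408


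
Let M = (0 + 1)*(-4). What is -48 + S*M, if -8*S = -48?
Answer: -72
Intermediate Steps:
S = 6 (S = -1/8*(-48) = 6)
M = -4 (M = 1*(-4) = -4)
-48 + S*M = -48 + 6*(-4) = -48 - 24 = -72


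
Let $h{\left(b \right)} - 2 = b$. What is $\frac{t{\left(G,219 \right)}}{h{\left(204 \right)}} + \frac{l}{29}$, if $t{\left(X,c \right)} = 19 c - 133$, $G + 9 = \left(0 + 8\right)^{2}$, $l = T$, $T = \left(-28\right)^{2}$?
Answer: $\frac{139158}{2987} \approx 46.588$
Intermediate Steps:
$T = 784$
$l = 784$
$h{\left(b \right)} = 2 + b$
$G = 55$ ($G = -9 + \left(0 + 8\right)^{2} = -9 + 8^{2} = -9 + 64 = 55$)
$t{\left(X,c \right)} = -133 + 19 c$
$\frac{t{\left(G,219 \right)}}{h{\left(204 \right)}} + \frac{l}{29} = \frac{-133 + 19 \cdot 219}{2 + 204} + \frac{784}{29} = \frac{-133 + 4161}{206} + 784 \cdot \frac{1}{29} = 4028 \cdot \frac{1}{206} + \frac{784}{29} = \frac{2014}{103} + \frac{784}{29} = \frac{139158}{2987}$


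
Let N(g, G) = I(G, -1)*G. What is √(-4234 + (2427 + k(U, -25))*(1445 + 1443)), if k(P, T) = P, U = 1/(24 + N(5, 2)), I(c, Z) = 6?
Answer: 20*√157613/3 ≈ 2646.7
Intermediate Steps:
N(g, G) = 6*G
U = 1/36 (U = 1/(24 + 6*2) = 1/(24 + 12) = 1/36 ≈ 0.027778)
√(-4234 + (2427 + k(U, -25))*(1445 + 1443)) = √(-4234 + (2427 + 1/36)*(1445 + 1443)) = √(-4234 + (87373/36)*2888) = √(-4234 + 63083306/9) = √(63045200/9) = 20*√157613/3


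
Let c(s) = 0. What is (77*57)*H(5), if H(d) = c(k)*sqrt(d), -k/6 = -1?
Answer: 0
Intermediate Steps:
k = 6 (k = -6*(-1) = 6)
H(d) = 0 (H(d) = 0*sqrt(d) = 0)
(77*57)*H(5) = (77*57)*0 = 4389*0 = 0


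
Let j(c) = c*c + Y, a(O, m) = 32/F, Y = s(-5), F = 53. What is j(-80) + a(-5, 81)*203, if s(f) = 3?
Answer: 345855/53 ≈ 6525.6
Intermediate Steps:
Y = 3
a(O, m) = 32/53
j(c) = 3 + c² (j(c) = c*c + 3 = c² + 3 = 3 + c²)
j(-80) + a(-5, 81)*203 = (3 + (-80)²) + (32/53)*203 = (3 + 6400) + 6496/53 = 6403 + 6496/53 = 345855/53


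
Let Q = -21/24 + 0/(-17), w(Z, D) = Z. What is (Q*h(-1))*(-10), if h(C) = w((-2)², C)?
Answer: 35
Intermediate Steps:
h(C) = 4 (h(C) = (-2)² = 4)
Q = -7/8 (Q = -21*1/24 + 0*(-1/17) = -7/8 + 0 = -7/8 ≈ -0.87500)
(Q*h(-1))*(-10) = -7/8*4*(-10) = -7/2*(-10) = 35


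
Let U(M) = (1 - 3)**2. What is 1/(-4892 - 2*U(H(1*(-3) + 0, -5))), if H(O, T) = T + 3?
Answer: -1/4900 ≈ -0.00020408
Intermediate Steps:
H(O, T) = 3 + T
U(M) = 4 (U(M) = (-2)**2 = 4)
1/(-4892 - 2*U(H(1*(-3) + 0, -5))) = 1/(-4892 - 2*4) = 1/(-4892 - 8) = 1/(-4900) = -1/4900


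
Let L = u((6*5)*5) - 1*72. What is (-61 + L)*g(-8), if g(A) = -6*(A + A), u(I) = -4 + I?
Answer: 1248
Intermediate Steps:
g(A) = -12*A
L = 74 (L = (-4 + (6*5)*5) - 1*72 = (-4 + 30*5) - 72 = (-4 + 150) - 72 = 146 - 72 = 74)
(-61 + L)*g(-8) = (-61 + 74)*(-12*(-8)) = 13*96 = 1248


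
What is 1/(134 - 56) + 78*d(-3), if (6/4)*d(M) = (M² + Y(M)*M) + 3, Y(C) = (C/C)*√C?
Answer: 48673/78 - 156*I*√3 ≈ 624.01 - 270.2*I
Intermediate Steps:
Y(C) = √C (Y(C) = 1*√C = √C)
d(M) = 2 + 2*M²/3 + 2*M^(3/2)/3 (d(M) = 2*((M² + √M*M) + 3)/3 = 2*((M² + M^(3/2)) + 3)/3 = 2*(3 + M² + M^(3/2))/3 = 2 + 2*M²/3 + 2*M^(3/2)/3)
1/(134 - 56) + 78*d(-3) = 1/(134 - 56) + 78*(2 + (⅔)*(-3)² + 2*(-3)^(3/2)/3) = 1/78 + 78*(2 + (⅔)*9 + 2*(-3*I*√3)/3) = 1/78 + 78*(2 + 6 - 2*I*√3) = 1/78 + 78*(8 - 2*I*√3) = 1/78 + (624 - 156*I*√3) = 48673/78 - 156*I*√3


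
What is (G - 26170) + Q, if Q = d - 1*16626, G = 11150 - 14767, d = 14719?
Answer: -31694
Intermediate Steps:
G = -3617
Q = -1907 (Q = 14719 - 1*16626 = 14719 - 16626 = -1907)
(G - 26170) + Q = (-3617 - 26170) - 1907 = -29787 - 1907 = -31694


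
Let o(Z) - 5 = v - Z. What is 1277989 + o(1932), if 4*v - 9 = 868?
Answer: 5105125/4 ≈ 1.2763e+6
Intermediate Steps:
v = 877/4 (v = 9/4 + (¼)*868 = 9/4 + 217 = 877/4 ≈ 219.25)
o(Z) = 897/4 - Z (o(Z) = 5 + (877/4 - Z) = 897/4 - Z)
1277989 + o(1932) = 1277989 + (897/4 - 1*1932) = 1277989 + (897/4 - 1932) = 1277989 - 6831/4 = 5105125/4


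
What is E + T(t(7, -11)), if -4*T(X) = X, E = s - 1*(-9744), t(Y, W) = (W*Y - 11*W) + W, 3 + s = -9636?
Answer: 387/4 ≈ 96.750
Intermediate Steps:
s = -9639 (s = -3 - 9636 = -9639)
t(Y, W) = -10*W + W*Y (t(Y, W) = (-11*W + W*Y) + W = -10*W + W*Y)
E = 105 (E = -9639 - 1*(-9744) = -9639 + 9744 = 105)
T(X) = -X/4
E + T(t(7, -11)) = 105 - (-11)*(-10 + 7)/4 = 105 - (-11)*(-3)/4 = 105 - ¼*33 = 105 - 33/4 = 387/4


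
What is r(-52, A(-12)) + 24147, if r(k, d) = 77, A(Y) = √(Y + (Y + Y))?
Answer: 24224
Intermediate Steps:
A(Y) = √3*√Y (A(Y) = √(Y + 2*Y) = √(3*Y) = √3*√Y)
r(-52, A(-12)) + 24147 = 77 + 24147 = 24224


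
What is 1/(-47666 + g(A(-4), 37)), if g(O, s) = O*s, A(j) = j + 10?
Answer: -1/47444 ≈ -2.1077e-5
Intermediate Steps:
A(j) = 10 + j
1/(-47666 + g(A(-4), 37)) = 1/(-47666 + (10 - 4)*37) = 1/(-47666 + 6*37) = 1/(-47666 + 222) = 1/(-47444) = -1/47444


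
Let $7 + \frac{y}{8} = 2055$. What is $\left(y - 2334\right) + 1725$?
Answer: $15775$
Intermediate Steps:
$y = 16384$ ($y = -56 + 8 \cdot 2055 = -56 + 16440 = 16384$)
$\left(y - 2334\right) + 1725 = \left(16384 - 2334\right) + 1725 = 14050 + 1725 = 15775$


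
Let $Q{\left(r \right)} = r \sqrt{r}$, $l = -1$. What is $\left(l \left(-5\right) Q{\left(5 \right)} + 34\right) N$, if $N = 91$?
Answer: $3094 + 2275 \sqrt{5} \approx 8181.1$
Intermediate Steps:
$Q{\left(r \right)} = r^{\frac{3}{2}}$
$\left(l \left(-5\right) Q{\left(5 \right)} + 34\right) N = \left(\left(-1\right) \left(-5\right) 5^{\frac{3}{2}} + 34\right) 91 = \left(5 \cdot 5 \sqrt{5} + 34\right) 91 = \left(25 \sqrt{5} + 34\right) 91 = \left(34 + 25 \sqrt{5}\right) 91 = 3094 + 2275 \sqrt{5}$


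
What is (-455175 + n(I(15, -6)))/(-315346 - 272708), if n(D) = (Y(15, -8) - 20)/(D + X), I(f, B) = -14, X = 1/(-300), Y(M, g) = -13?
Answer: 637393425/823471618 ≈ 0.77403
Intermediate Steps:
X = -1/300 ≈ -0.0033333
n(D) = -33/(-1/300 + D) (n(D) = (-13 - 20)/(D - 1/300) = -33/(-1/300 + D))
(-455175 + n(I(15, -6)))/(-315346 - 272708) = (-455175 - 9900/(-1 + 300*(-14)))/(-315346 - 272708) = (-455175 - 9900/(-1 - 4200))/(-588054) = (-455175 - 9900/(-4201))*(-1/588054) = (-455175 - 9900*(-1/4201))*(-1/588054) = (-455175 + 9900/4201)*(-1/588054) = -1912180275/4201*(-1/588054) = 637393425/823471618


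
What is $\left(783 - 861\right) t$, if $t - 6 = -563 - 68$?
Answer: $48750$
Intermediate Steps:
$t = -625$ ($t = 6 - 631 = -625$)
$\left(783 - 861\right) t = \left(783 - 861\right) \left(-625\right) = \left(-78\right) \left(-625\right) = 48750$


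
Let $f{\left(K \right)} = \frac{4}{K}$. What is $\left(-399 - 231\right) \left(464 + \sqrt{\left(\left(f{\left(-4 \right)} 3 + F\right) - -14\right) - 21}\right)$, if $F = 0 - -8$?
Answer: $-292320 - 630 i \sqrt{2} \approx -2.9232 \cdot 10^{5} - 890.95 i$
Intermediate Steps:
$F = 8$ ($F = 0 + 8 = 8$)
$\left(-399 - 231\right) \left(464 + \sqrt{\left(\left(f{\left(-4 \right)} 3 + F\right) - -14\right) - 21}\right) = \left(-399 - 231\right) \left(464 + \sqrt{\left(\left(\frac{4}{-4} \cdot 3 + 8\right) - -14\right) - 21}\right) = - 630 \left(464 + \sqrt{\left(\left(4 \left(- \frac{1}{4}\right) 3 + 8\right) + 14\right) - 21}\right) = - 630 \left(464 + \sqrt{\left(\left(\left(-1\right) 3 + 8\right) + 14\right) - 21}\right) = - 630 \left(464 + \sqrt{\left(\left(-3 + 8\right) + 14\right) - 21}\right) = - 630 \left(464 + \sqrt{\left(5 + 14\right) - 21}\right) = - 630 \left(464 + \sqrt{19 - 21}\right) = - 630 \left(464 + \sqrt{-2}\right) = - 630 \left(464 + i \sqrt{2}\right) = -292320 - 630 i \sqrt{2}$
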